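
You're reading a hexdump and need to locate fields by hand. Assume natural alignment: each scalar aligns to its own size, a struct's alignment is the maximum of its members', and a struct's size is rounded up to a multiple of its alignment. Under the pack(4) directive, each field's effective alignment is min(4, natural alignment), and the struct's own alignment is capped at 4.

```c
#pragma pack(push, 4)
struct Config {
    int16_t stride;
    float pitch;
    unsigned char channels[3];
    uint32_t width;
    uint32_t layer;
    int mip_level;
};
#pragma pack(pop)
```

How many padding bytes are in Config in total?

3

0..2  stride  (2B, 2-aligned)
2..4  -- padding (2B)
4..8  pitch  (4B, 4-aligned)
8..11  channels  (3B, 1-aligned)
11..12  -- padding (1B)
12..16  width  (4B, 4-aligned)
16..20  layer  (4B, 4-aligned)
20..24  mip_level  (4B, 4-aligned)
sizeof = 24, alignof = 4
data bytes 21, size 24 → padding 3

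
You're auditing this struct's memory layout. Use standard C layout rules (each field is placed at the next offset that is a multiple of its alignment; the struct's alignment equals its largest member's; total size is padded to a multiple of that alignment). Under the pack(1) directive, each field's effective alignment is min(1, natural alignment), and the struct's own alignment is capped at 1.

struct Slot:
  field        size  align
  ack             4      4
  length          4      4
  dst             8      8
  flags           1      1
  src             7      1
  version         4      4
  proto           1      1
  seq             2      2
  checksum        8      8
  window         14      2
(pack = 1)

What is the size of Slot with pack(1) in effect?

53

0..4  ack  (4B, 1-aligned)
4..8  length  (4B, 1-aligned)
8..16  dst  (8B, 1-aligned)
16..17  flags  (1B, 1-aligned)
17..24  src  (7B, 1-aligned)
24..28  version  (4B, 1-aligned)
28..29  proto  (1B, 1-aligned)
29..31  seq  (2B, 1-aligned)
31..39  checksum  (8B, 1-aligned)
39..53  window  (14B, 1-aligned)
sizeof = 53, alignof = 1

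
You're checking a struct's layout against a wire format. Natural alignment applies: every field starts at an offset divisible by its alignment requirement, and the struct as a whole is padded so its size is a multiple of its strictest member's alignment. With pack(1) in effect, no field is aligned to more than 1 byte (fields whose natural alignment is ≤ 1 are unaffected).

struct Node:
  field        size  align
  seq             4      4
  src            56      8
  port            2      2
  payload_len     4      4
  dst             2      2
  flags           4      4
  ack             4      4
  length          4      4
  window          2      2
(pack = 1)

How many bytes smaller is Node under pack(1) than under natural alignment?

natural layout:
  seq at 0 (size 4, align 4) → ends 4
  pad 4 to align 8 for src
  src at 8 (size 56, align 8) → ends 64
  port at 64 (size 2, align 2) → ends 66
  pad 2 to align 4 for payload_len
  payload_len at 68 (size 4, align 4) → ends 72
  dst at 72 (size 2, align 2) → ends 74
  pad 2 to align 4 for flags
  flags at 76 (size 4, align 4) → ends 80
  ack at 80 (size 4, align 4) → ends 84
  length at 84 (size 4, align 4) → ends 88
  window at 88 (size 2, align 2) → ends 90
  tail pad 6 to reach multiple of 8
  total 96 bytes, alignment 8
packed(1) layout:
  seq at 0 (size 4, align 1) → ends 4
  src at 4 (size 56, align 1) → ends 60
  port at 60 (size 2, align 1) → ends 62
  payload_len at 62 (size 4, align 1) → ends 66
  dst at 66 (size 2, align 1) → ends 68
  flags at 68 (size 4, align 1) → ends 72
  ack at 72 (size 4, align 1) → ends 76
  length at 76 (size 4, align 1) → ends 80
  window at 80 (size 2, align 1) → ends 82
  total 82 bytes, alignment 1
96 − 82 = 14

14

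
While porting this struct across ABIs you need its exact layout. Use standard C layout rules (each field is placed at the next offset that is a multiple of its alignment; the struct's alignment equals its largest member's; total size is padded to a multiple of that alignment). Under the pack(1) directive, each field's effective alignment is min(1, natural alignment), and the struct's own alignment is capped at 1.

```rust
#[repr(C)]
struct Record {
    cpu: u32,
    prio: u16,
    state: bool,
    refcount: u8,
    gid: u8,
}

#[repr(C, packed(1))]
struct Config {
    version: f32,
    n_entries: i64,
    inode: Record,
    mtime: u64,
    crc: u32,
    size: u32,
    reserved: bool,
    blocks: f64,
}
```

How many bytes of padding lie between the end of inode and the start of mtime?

Record: cpu at 0 (size 4, align 4) → ends 4; prio at 4 (size 2, align 2) → ends 6; state at 6 (size 1, align 1) → ends 7; refcount at 7 (size 1, align 1) → ends 8; gid at 8 (size 1, align 1) → ends 9; tail pad 3 to reach multiple of 4; total 12 bytes, alignment 4
version at 0 (size 4, align 1) → ends 4
n_entries at 4 (size 8, align 1) → ends 12
inode at 12 (size 12, align 1) → ends 24
mtime at 24 (size 8, align 1) → ends 32

0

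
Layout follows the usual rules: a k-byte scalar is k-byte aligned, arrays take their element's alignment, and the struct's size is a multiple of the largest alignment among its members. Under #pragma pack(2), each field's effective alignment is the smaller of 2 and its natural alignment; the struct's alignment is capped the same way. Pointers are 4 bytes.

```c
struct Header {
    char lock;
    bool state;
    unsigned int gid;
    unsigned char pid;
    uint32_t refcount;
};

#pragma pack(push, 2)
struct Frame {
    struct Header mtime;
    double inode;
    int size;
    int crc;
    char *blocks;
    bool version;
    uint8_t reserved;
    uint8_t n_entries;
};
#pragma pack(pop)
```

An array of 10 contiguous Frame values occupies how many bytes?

400

Header: lock at 0 (size 1, align 1) → ends 1; state at 1 (size 1, align 1) → ends 2; pad 2 to align 4 for gid; gid at 4 (size 4, align 4) → ends 8; pid at 8 (size 1, align 1) → ends 9; pad 3 to align 4 for refcount; refcount at 12 (size 4, align 4) → ends 16; total 16 bytes, alignment 4
mtime at 0 (size 16, align 2) → ends 16
inode at 16 (size 8, align 2) → ends 24
size at 24 (size 4, align 2) → ends 28
crc at 28 (size 4, align 2) → ends 32
blocks at 32 (size 4, align 2) → ends 36
version at 36 (size 1, align 1) → ends 37
reserved at 37 (size 1, align 1) → ends 38
n_entries at 38 (size 1, align 1) → ends 39
tail pad 1 to reach multiple of 2
total 40 bytes, alignment 2
array of 10: 10 × 40 = 400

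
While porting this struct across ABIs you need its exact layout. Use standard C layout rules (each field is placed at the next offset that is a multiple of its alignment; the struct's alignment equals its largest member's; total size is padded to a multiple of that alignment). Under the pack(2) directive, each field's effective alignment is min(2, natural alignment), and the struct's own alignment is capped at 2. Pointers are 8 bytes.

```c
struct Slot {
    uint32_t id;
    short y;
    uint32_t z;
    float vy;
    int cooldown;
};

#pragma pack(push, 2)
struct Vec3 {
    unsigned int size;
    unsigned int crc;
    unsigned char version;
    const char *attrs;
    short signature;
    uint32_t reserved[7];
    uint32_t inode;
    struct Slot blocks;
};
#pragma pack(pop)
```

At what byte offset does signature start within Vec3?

18

Slot: @0: id [4B, align 4] → 4; @4: y [2B, align 2] → 6; +2 pad (align 4); @8: z [4B, align 4] → 12; @12: vy [4B, align 4] → 16; @16: cooldown [4B, align 4] → 20; size 20, align 4
@0: size [4B, align 2] → 4
@4: crc [4B, align 2] → 8
@8: version [1B, align 1] → 9
+1 pad (align 2)
@10: attrs [8B, align 2] → 18
@18: signature [2B, align 2] → 20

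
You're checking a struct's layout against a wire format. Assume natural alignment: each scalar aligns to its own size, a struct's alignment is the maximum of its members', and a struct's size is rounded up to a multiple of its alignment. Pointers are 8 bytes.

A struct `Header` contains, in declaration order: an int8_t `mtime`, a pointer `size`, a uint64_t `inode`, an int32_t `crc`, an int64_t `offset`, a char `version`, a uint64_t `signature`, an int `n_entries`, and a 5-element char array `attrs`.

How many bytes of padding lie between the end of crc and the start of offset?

mtime at 0 (size 1, align 1) → ends 1
pad 7 to align 8 for size
size at 8 (size 8, align 8) → ends 16
inode at 16 (size 8, align 8) → ends 24
crc at 24 (size 4, align 4) → ends 28
pad 4 to align 8 for offset
offset at 32 (size 8, align 8) → ends 40

4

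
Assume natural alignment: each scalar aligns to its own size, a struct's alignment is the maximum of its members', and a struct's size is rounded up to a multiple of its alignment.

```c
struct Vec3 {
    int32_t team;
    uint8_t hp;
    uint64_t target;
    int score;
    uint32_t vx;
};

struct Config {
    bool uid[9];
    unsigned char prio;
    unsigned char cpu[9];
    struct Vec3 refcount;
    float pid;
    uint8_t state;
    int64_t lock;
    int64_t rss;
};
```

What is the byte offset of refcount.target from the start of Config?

32

Vec3: @0: team [4B, align 4] → 4; @4: hp [1B, align 1] → 5; +3 pad (align 8); @8: target [8B, align 8] → 16; @16: score [4B, align 4] → 20; @20: vx [4B, align 4] → 24; size 24, align 8
@0: uid [9B, align 1] → 9
@9: prio [1B, align 1] → 10
@10: cpu [9B, align 1] → 19
+5 pad (align 8)
@24: refcount [24B, align 8] → 48
within Vec3: target at 8
24 + 8 = 32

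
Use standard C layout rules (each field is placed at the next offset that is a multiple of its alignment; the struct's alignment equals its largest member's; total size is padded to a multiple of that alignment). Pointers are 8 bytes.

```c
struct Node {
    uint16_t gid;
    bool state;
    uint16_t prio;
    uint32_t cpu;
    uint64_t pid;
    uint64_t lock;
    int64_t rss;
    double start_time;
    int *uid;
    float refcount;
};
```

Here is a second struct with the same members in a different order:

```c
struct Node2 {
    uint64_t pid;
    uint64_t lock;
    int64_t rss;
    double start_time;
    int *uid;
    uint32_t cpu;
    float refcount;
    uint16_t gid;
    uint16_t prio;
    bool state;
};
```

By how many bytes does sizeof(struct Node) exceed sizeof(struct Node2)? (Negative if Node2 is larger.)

gid at 0 (size 2, align 2) → ends 2
state at 2 (size 1, align 1) → ends 3
pad 1 to align 2 for prio
prio at 4 (size 2, align 2) → ends 6
pad 2 to align 4 for cpu
cpu at 8 (size 4, align 4) → ends 12
pad 4 to align 8 for pid
pid at 16 (size 8, align 8) → ends 24
lock at 24 (size 8, align 8) → ends 32
rss at 32 (size 8, align 8) → ends 40
start_time at 40 (size 8, align 8) → ends 48
uid at 48 (size 8, align 8) → ends 56
refcount at 56 (size 4, align 4) → ends 60
tail pad 4 to reach multiple of 8
total 64 bytes, alignment 8
— Node2 —
pid at 0 (size 8, align 8) → ends 8
lock at 8 (size 8, align 8) → ends 16
rss at 16 (size 8, align 8) → ends 24
start_time at 24 (size 8, align 8) → ends 32
uid at 32 (size 8, align 8) → ends 40
cpu at 40 (size 4, align 4) → ends 44
refcount at 44 (size 4, align 4) → ends 48
gid at 48 (size 2, align 2) → ends 50
prio at 50 (size 2, align 2) → ends 52
state at 52 (size 1, align 1) → ends 53
tail pad 3 to reach multiple of 8
total 56 bytes, alignment 8
64 − 56 = 8

8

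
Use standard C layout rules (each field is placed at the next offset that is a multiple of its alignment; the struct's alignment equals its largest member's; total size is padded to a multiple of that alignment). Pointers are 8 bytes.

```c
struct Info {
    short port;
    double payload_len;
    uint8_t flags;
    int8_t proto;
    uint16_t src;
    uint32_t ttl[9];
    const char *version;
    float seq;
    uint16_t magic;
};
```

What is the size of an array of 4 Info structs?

@0: port [2B, align 2] → 2
+6 pad (align 8)
@8: payload_len [8B, align 8] → 16
@16: flags [1B, align 1] → 17
@17: proto [1B, align 1] → 18
@18: src [2B, align 2] → 20
@20: ttl [36B, align 4] → 56
@56: version [8B, align 8] → 64
@64: seq [4B, align 4] → 68
@68: magic [2B, align 2] → 70
+2 tail pad (align 8)
size 72, align 8
array of 4: 4 × 72 = 288

288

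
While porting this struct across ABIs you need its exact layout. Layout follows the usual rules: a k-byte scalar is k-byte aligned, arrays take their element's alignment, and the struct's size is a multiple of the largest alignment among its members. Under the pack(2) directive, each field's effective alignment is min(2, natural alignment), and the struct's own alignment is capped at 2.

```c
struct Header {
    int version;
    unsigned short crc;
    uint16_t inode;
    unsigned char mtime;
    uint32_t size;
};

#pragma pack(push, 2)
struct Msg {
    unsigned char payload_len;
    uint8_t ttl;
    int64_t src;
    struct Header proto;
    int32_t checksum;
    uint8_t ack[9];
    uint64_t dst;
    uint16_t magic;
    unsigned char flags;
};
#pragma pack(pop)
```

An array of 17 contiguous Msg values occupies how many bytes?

884

Header: @0: version [4B, align 4] → 4; @4: crc [2B, align 2] → 6; @6: inode [2B, align 2] → 8; @8: mtime [1B, align 1] → 9; +3 pad (align 4); @12: size [4B, align 4] → 16; size 16, align 4
@0: payload_len [1B, align 1] → 1
@1: ttl [1B, align 1] → 2
@2: src [8B, align 2] → 10
@10: proto [16B, align 2] → 26
@26: checksum [4B, align 2] → 30
@30: ack [9B, align 1] → 39
+1 pad (align 2)
@40: dst [8B, align 2] → 48
@48: magic [2B, align 2] → 50
@50: flags [1B, align 1] → 51
+1 tail pad (align 2)
size 52, align 2
array of 17: 17 × 52 = 884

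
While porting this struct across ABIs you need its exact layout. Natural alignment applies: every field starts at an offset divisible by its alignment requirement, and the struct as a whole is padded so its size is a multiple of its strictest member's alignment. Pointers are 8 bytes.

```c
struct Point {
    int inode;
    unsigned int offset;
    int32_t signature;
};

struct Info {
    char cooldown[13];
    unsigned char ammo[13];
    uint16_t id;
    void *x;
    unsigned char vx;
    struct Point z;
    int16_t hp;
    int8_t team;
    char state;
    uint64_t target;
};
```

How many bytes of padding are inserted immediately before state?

Point: 0..4  inode  (4B, 4-aligned); 4..8  offset  (4B, 4-aligned); 8..12  signature  (4B, 4-aligned); sizeof = 12, alignof = 4
0..13  cooldown  (13B, 1-aligned)
13..26  ammo  (13B, 1-aligned)
26..28  id  (2B, 2-aligned)
28..32  -- padding (4B)
32..40  x  (8B, 8-aligned)
40..41  vx  (1B, 1-aligned)
41..44  -- padding (3B)
44..56  z  (12B, 4-aligned)
56..58  hp  (2B, 2-aligned)
58..59  team  (1B, 1-aligned)
59..60  state  (1B, 1-aligned)

0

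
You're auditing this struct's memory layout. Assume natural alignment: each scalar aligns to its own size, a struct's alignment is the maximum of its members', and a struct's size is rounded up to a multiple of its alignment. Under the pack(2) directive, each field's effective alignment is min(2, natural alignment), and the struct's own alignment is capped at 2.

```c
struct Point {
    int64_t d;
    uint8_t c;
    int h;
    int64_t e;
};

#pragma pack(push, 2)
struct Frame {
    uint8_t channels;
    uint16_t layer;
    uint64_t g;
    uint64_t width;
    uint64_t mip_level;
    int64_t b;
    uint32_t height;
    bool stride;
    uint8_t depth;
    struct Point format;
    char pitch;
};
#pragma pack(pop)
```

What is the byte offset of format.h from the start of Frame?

Point: d at 0 (size 8, align 8) → ends 8; c at 8 (size 1, align 1) → ends 9; pad 3 to align 4 for h; h at 12 (size 4, align 4) → ends 16; e at 16 (size 8, align 8) → ends 24; total 24 bytes, alignment 8
channels at 0 (size 1, align 1) → ends 1
pad 1 to align 2 for layer
layer at 2 (size 2, align 2) → ends 4
g at 4 (size 8, align 2) → ends 12
width at 12 (size 8, align 2) → ends 20
mip_level at 20 (size 8, align 2) → ends 28
b at 28 (size 8, align 2) → ends 36
height at 36 (size 4, align 2) → ends 40
stride at 40 (size 1, align 1) → ends 41
depth at 41 (size 1, align 1) → ends 42
format at 42 (size 24, align 2) → ends 66
within Point: h at 12
42 + 12 = 54

54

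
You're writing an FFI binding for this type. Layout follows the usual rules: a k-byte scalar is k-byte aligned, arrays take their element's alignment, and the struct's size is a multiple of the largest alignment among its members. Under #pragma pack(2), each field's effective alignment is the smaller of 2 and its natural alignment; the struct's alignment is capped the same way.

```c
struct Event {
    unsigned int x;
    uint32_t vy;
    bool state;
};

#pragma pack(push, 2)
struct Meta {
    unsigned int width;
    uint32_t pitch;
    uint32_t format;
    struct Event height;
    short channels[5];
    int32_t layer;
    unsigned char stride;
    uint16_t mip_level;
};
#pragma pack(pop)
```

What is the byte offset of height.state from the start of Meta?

Event: 0..4  x  (4B, 4-aligned); 4..8  vy  (4B, 4-aligned); 8..9  state  (1B, 1-aligned); 9..12  -- tail padding (3B); sizeof = 12, alignof = 4
0..4  width  (4B, 2-aligned)
4..8  pitch  (4B, 2-aligned)
8..12  format  (4B, 2-aligned)
12..24  height  (12B, 2-aligned)
within Event: state at 8
12 + 8 = 20

20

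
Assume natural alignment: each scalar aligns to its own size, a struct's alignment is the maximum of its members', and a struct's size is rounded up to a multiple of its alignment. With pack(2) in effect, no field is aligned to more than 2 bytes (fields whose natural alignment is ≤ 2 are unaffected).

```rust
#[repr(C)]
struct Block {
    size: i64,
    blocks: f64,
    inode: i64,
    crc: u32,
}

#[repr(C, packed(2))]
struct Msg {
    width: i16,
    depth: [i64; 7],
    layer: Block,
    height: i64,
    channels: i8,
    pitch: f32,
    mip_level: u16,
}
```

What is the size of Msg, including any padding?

106

Block: @0: size [8B, align 8] → 8; @8: blocks [8B, align 8] → 16; @16: inode [8B, align 8] → 24; @24: crc [4B, align 4] → 28; +4 tail pad (align 8); size 32, align 8
@0: width [2B, align 2] → 2
@2: depth [56B, align 2] → 58
@58: layer [32B, align 2] → 90
@90: height [8B, align 2] → 98
@98: channels [1B, align 1] → 99
+1 pad (align 2)
@100: pitch [4B, align 2] → 104
@104: mip_level [2B, align 2] → 106
size 106, align 2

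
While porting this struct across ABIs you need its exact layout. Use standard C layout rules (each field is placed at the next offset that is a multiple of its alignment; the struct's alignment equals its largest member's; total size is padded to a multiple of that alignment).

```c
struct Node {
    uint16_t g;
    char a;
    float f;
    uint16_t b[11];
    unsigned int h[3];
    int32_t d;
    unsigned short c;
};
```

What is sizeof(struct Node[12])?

624

0..2  g  (2B, 2-aligned)
2..3  a  (1B, 1-aligned)
3..4  -- padding (1B)
4..8  f  (4B, 4-aligned)
8..30  b  (22B, 2-aligned)
30..32  -- padding (2B)
32..44  h  (12B, 4-aligned)
44..48  d  (4B, 4-aligned)
48..50  c  (2B, 2-aligned)
50..52  -- tail padding (2B)
sizeof = 52, alignof = 4
array of 12: 12 × 52 = 624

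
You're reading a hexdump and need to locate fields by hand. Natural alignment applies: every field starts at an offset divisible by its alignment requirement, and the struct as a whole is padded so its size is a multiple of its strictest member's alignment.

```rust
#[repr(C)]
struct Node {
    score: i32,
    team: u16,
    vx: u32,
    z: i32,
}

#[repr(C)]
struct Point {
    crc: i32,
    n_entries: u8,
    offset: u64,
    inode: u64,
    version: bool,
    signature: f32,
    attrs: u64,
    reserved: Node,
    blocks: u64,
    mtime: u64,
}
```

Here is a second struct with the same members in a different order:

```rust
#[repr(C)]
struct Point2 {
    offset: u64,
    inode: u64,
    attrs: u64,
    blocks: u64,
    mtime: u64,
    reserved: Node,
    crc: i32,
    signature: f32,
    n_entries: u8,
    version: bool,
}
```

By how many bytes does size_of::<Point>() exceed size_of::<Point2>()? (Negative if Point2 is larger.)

Node: @0: score [4B, align 4] → 4; @4: team [2B, align 2] → 6; +2 pad (align 4); @8: vx [4B, align 4] → 12; @12: z [4B, align 4] → 16; size 16, align 4
@0: crc [4B, align 4] → 4
@4: n_entries [1B, align 1] → 5
+3 pad (align 8)
@8: offset [8B, align 8] → 16
@16: inode [8B, align 8] → 24
@24: version [1B, align 1] → 25
+3 pad (align 4)
@28: signature [4B, align 4] → 32
@32: attrs [8B, align 8] → 40
@40: reserved [16B, align 4] → 56
@56: blocks [8B, align 8] → 64
@64: mtime [8B, align 8] → 72
size 72, align 8
— Point2 —
@0: offset [8B, align 8] → 8
@8: inode [8B, align 8] → 16
@16: attrs [8B, align 8] → 24
@24: blocks [8B, align 8] → 32
@32: mtime [8B, align 8] → 40
@40: reserved [16B, align 4] → 56
@56: crc [4B, align 4] → 60
@60: signature [4B, align 4] → 64
@64: n_entries [1B, align 1] → 65
@65: version [1B, align 1] → 66
+6 tail pad (align 8)
size 72, align 8
72 − 72 = 0

0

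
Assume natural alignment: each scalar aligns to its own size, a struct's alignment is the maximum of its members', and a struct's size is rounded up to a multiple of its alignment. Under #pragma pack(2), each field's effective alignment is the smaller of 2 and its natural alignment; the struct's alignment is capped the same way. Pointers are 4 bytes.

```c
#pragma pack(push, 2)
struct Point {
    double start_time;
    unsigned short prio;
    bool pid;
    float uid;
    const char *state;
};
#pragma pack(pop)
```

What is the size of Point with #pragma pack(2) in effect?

0..8  start_time  (8B, 2-aligned)
8..10  prio  (2B, 2-aligned)
10..11  pid  (1B, 1-aligned)
11..12  -- padding (1B)
12..16  uid  (4B, 2-aligned)
16..20  state  (4B, 2-aligned)
sizeof = 20, alignof = 2

20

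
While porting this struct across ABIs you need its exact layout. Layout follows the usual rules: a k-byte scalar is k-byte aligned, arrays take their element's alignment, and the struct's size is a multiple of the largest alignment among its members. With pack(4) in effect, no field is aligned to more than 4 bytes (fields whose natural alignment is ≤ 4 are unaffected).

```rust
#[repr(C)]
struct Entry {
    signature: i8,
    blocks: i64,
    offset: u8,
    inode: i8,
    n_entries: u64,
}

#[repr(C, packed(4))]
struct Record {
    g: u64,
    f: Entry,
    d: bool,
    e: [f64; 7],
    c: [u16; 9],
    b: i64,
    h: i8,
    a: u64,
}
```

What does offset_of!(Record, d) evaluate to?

Entry: 0..1  signature  (1B, 1-aligned); 1..8  -- padding (7B); 8..16  blocks  (8B, 8-aligned); 16..17  offset  (1B, 1-aligned); 17..18  inode  (1B, 1-aligned); 18..24  -- padding (6B); 24..32  n_entries  (8B, 8-aligned); sizeof = 32, alignof = 8
0..8  g  (8B, 4-aligned)
8..40  f  (32B, 4-aligned)
40..41  d  (1B, 1-aligned)

40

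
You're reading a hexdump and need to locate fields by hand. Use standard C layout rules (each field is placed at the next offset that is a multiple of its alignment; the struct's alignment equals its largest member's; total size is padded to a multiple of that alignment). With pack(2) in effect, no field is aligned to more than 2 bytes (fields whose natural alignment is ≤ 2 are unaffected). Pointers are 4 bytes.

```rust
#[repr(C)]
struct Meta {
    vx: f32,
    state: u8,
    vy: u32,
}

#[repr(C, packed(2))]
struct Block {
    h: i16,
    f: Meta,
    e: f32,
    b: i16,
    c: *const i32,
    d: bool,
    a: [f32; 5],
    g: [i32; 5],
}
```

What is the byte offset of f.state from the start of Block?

6

Meta: 0..4  vx  (4B, 4-aligned); 4..5  state  (1B, 1-aligned); 5..8  -- padding (3B); 8..12  vy  (4B, 4-aligned); sizeof = 12, alignof = 4
0..2  h  (2B, 2-aligned)
2..14  f  (12B, 2-aligned)
within Meta: state at 4
2 + 4 = 6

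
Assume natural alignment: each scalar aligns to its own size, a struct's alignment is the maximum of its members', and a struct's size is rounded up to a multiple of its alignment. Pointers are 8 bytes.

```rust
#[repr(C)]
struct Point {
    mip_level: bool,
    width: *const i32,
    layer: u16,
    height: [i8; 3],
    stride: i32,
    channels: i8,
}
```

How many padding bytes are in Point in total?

13

mip_level at 0 (size 1, align 1) → ends 1
pad 7 to align 8 for width
width at 8 (size 8, align 8) → ends 16
layer at 16 (size 2, align 2) → ends 18
height at 18 (size 3, align 1) → ends 21
pad 3 to align 4 for stride
stride at 24 (size 4, align 4) → ends 28
channels at 28 (size 1, align 1) → ends 29
tail pad 3 to reach multiple of 8
total 32 bytes, alignment 8
data bytes 19, size 32 → padding 13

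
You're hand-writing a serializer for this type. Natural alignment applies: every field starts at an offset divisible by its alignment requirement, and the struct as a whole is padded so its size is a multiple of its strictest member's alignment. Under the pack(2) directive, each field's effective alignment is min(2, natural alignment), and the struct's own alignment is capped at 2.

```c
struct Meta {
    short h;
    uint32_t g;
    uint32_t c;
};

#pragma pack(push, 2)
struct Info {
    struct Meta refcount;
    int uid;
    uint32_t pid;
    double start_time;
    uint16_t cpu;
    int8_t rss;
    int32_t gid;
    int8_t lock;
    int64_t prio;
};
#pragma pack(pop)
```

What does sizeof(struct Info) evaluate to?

46

Meta: @0: h [2B, align 2] → 2; +2 pad (align 4); @4: g [4B, align 4] → 8; @8: c [4B, align 4] → 12; size 12, align 4
@0: refcount [12B, align 2] → 12
@12: uid [4B, align 2] → 16
@16: pid [4B, align 2] → 20
@20: start_time [8B, align 2] → 28
@28: cpu [2B, align 2] → 30
@30: rss [1B, align 1] → 31
+1 pad (align 2)
@32: gid [4B, align 2] → 36
@36: lock [1B, align 1] → 37
+1 pad (align 2)
@38: prio [8B, align 2] → 46
size 46, align 2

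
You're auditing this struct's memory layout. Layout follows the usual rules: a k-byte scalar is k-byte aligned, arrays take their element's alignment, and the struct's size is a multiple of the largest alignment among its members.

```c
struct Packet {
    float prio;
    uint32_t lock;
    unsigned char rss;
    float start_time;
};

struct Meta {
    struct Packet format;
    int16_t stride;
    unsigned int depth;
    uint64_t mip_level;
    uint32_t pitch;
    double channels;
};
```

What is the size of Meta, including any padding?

Packet: @0: prio [4B, align 4] → 4; @4: lock [4B, align 4] → 8; @8: rss [1B, align 1] → 9; +3 pad (align 4); @12: start_time [4B, align 4] → 16; size 16, align 4
@0: format [16B, align 4] → 16
@16: stride [2B, align 2] → 18
+2 pad (align 4)
@20: depth [4B, align 4] → 24
@24: mip_level [8B, align 8] → 32
@32: pitch [4B, align 4] → 36
+4 pad (align 8)
@40: channels [8B, align 8] → 48
size 48, align 8

48 bytes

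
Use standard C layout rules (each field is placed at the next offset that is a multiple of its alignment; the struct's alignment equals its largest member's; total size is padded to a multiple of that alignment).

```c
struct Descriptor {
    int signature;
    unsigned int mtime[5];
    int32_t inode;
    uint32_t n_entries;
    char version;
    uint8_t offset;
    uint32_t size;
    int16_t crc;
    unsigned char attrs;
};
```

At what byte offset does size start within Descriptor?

signature at 0 (size 4, align 4) → ends 4
mtime at 4 (size 20, align 4) → ends 24
inode at 24 (size 4, align 4) → ends 28
n_entries at 28 (size 4, align 4) → ends 32
version at 32 (size 1, align 1) → ends 33
offset at 33 (size 1, align 1) → ends 34
pad 2 to align 4 for size
size at 36 (size 4, align 4) → ends 40

36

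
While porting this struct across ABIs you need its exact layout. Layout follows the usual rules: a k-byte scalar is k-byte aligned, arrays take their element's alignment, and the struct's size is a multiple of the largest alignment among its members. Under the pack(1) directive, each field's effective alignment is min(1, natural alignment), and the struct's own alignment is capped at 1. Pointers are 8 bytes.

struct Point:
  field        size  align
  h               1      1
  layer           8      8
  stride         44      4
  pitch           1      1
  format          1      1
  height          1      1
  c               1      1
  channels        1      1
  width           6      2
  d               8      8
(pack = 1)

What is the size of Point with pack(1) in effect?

72

0..1  h  (1B, 1-aligned)
1..9  layer  (8B, 1-aligned)
9..53  stride  (44B, 1-aligned)
53..54  pitch  (1B, 1-aligned)
54..55  format  (1B, 1-aligned)
55..56  height  (1B, 1-aligned)
56..57  c  (1B, 1-aligned)
57..58  channels  (1B, 1-aligned)
58..64  width  (6B, 1-aligned)
64..72  d  (8B, 1-aligned)
sizeof = 72, alignof = 1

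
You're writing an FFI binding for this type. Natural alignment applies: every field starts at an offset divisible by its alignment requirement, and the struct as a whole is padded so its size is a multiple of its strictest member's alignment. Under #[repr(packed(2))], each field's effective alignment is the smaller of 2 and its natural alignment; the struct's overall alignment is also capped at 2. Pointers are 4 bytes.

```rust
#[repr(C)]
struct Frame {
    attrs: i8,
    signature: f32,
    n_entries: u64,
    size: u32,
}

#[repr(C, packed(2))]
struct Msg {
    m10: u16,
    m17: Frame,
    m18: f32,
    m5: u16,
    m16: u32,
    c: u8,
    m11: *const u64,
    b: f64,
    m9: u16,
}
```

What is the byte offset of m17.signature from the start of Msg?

Frame: 0..1  attrs  (1B, 1-aligned); 1..4  -- padding (3B); 4..8  signature  (4B, 4-aligned); 8..16  n_entries  (8B, 8-aligned); 16..20  size  (4B, 4-aligned); 20..24  -- tail padding (4B); sizeof = 24, alignof = 8
0..2  m10  (2B, 2-aligned)
2..26  m17  (24B, 2-aligned)
within Frame: signature at 4
2 + 4 = 6

6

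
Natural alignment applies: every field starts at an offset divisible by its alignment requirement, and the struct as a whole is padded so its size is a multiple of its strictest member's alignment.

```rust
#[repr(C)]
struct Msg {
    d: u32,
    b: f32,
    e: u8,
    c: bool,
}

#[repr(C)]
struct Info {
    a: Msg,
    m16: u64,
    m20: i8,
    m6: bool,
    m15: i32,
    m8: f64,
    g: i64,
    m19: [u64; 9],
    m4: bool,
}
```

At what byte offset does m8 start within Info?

32

Msg: 0..4  d  (4B, 4-aligned); 4..8  b  (4B, 4-aligned); 8..9  e  (1B, 1-aligned); 9..10  c  (1B, 1-aligned); 10..12  -- tail padding (2B); sizeof = 12, alignof = 4
0..12  a  (12B, 4-aligned)
12..16  -- padding (4B)
16..24  m16  (8B, 8-aligned)
24..25  m20  (1B, 1-aligned)
25..26  m6  (1B, 1-aligned)
26..28  -- padding (2B)
28..32  m15  (4B, 4-aligned)
32..40  m8  (8B, 8-aligned)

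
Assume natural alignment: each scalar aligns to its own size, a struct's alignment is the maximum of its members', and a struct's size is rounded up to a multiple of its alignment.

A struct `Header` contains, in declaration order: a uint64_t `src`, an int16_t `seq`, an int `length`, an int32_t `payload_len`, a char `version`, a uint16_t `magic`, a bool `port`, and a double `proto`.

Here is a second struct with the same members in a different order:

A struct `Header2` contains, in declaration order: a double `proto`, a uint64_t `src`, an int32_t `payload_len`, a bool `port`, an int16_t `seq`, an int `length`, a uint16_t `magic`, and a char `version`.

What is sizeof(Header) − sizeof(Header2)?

@0: src [8B, align 8] → 8
@8: seq [2B, align 2] → 10
+2 pad (align 4)
@12: length [4B, align 4] → 16
@16: payload_len [4B, align 4] → 20
@20: version [1B, align 1] → 21
+1 pad (align 2)
@22: magic [2B, align 2] → 24
@24: port [1B, align 1] → 25
+7 pad (align 8)
@32: proto [8B, align 8] → 40
size 40, align 8
— Header2 —
@0: proto [8B, align 8] → 8
@8: src [8B, align 8] → 16
@16: payload_len [4B, align 4] → 20
@20: port [1B, align 1] → 21
+1 pad (align 2)
@22: seq [2B, align 2] → 24
@24: length [4B, align 4] → 28
@28: magic [2B, align 2] → 30
@30: version [1B, align 1] → 31
+1 tail pad (align 8)
size 32, align 8
40 − 32 = 8

8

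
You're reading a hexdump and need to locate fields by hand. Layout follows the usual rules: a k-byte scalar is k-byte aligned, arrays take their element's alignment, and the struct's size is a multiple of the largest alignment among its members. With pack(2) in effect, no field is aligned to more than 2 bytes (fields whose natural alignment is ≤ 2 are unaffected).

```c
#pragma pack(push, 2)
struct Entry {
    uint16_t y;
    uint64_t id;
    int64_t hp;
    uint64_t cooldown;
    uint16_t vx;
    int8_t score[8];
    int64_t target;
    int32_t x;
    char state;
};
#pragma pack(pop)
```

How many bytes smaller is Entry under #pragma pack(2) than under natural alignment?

natural layout:
  y at 0 (size 2, align 2) → ends 2
  pad 6 to align 8 for id
  id at 8 (size 8, align 8) → ends 16
  hp at 16 (size 8, align 8) → ends 24
  cooldown at 24 (size 8, align 8) → ends 32
  vx at 32 (size 2, align 2) → ends 34
  score at 34 (size 8, align 1) → ends 42
  pad 6 to align 8 for target
  target at 48 (size 8, align 8) → ends 56
  x at 56 (size 4, align 4) → ends 60
  state at 60 (size 1, align 1) → ends 61
  tail pad 3 to reach multiple of 8
  total 64 bytes, alignment 8
packed(2) layout:
  y at 0 (size 2, align 2) → ends 2
  id at 2 (size 8, align 2) → ends 10
  hp at 10 (size 8, align 2) → ends 18
  cooldown at 18 (size 8, align 2) → ends 26
  vx at 26 (size 2, align 2) → ends 28
  score at 28 (size 8, align 1) → ends 36
  target at 36 (size 8, align 2) → ends 44
  x at 44 (size 4, align 2) → ends 48
  state at 48 (size 1, align 1) → ends 49
  tail pad 1 to reach multiple of 2
  total 50 bytes, alignment 2
64 − 50 = 14

14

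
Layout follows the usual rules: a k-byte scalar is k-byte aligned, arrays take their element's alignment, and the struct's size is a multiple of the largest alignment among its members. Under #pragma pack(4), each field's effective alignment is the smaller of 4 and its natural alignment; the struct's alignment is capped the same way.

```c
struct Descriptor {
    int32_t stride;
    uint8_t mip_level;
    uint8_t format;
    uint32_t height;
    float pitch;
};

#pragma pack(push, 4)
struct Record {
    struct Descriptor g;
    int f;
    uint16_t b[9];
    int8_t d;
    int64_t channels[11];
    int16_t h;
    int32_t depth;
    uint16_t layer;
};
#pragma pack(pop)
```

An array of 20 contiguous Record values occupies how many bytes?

Descriptor: stride at 0 (size 4, align 4) → ends 4; mip_level at 4 (size 1, align 1) → ends 5; format at 5 (size 1, align 1) → ends 6; pad 2 to align 4 for height; height at 8 (size 4, align 4) → ends 12; pitch at 12 (size 4, align 4) → ends 16; total 16 bytes, alignment 4
g at 0 (size 16, align 4) → ends 16
f at 16 (size 4, align 4) → ends 20
b at 20 (size 18, align 2) → ends 38
d at 38 (size 1, align 1) → ends 39
pad 1 to align 4 for channels
channels at 40 (size 88, align 4) → ends 128
h at 128 (size 2, align 2) → ends 130
pad 2 to align 4 for depth
depth at 132 (size 4, align 4) → ends 136
layer at 136 (size 2, align 2) → ends 138
tail pad 2 to reach multiple of 4
total 140 bytes, alignment 4
array of 20: 20 × 140 = 2800

2800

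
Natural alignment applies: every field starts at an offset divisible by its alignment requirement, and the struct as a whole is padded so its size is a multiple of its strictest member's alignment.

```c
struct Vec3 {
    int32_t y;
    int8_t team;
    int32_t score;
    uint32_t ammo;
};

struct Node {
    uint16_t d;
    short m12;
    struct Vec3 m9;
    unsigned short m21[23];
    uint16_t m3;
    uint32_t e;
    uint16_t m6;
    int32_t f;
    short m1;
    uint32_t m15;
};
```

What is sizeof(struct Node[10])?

880

Vec3: @0: y [4B, align 4] → 4; @4: team [1B, align 1] → 5; +3 pad (align 4); @8: score [4B, align 4] → 12; @12: ammo [4B, align 4] → 16; size 16, align 4
@0: d [2B, align 2] → 2
@2: m12 [2B, align 2] → 4
@4: m9 [16B, align 4] → 20
@20: m21 [46B, align 2] → 66
@66: m3 [2B, align 2] → 68
@68: e [4B, align 4] → 72
@72: m6 [2B, align 2] → 74
+2 pad (align 4)
@76: f [4B, align 4] → 80
@80: m1 [2B, align 2] → 82
+2 pad (align 4)
@84: m15 [4B, align 4] → 88
size 88, align 4
array of 10: 10 × 88 = 880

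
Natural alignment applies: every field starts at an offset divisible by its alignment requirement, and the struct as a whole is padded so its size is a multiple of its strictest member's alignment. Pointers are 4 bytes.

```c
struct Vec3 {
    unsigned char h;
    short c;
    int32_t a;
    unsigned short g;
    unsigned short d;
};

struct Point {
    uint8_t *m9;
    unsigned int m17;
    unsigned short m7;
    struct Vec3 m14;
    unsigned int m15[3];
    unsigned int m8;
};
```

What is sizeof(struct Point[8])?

320

Vec3: 0..1  h  (1B, 1-aligned); 1..2  -- padding (1B); 2..4  c  (2B, 2-aligned); 4..8  a  (4B, 4-aligned); 8..10  g  (2B, 2-aligned); 10..12  d  (2B, 2-aligned); sizeof = 12, alignof = 4
0..4  m9  (4B, 4-aligned)
4..8  m17  (4B, 4-aligned)
8..10  m7  (2B, 2-aligned)
10..12  -- padding (2B)
12..24  m14  (12B, 4-aligned)
24..36  m15  (12B, 4-aligned)
36..40  m8  (4B, 4-aligned)
sizeof = 40, alignof = 4
array of 8: 8 × 40 = 320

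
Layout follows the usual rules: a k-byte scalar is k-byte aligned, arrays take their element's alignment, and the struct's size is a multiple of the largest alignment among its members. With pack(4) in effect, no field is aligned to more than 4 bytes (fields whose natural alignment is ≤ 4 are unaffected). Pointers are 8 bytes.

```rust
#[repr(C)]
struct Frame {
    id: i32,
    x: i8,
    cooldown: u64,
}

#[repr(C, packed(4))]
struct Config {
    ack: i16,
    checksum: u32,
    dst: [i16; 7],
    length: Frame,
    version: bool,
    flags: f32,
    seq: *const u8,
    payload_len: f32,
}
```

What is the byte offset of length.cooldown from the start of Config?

Frame: id at 0 (size 4, align 4) → ends 4; x at 4 (size 1, align 1) → ends 5; pad 3 to align 8 for cooldown; cooldown at 8 (size 8, align 8) → ends 16; total 16 bytes, alignment 8
ack at 0 (size 2, align 2) → ends 2
pad 2 to align 4 for checksum
checksum at 4 (size 4, align 4) → ends 8
dst at 8 (size 14, align 2) → ends 22
pad 2 to align 4 for length
length at 24 (size 16, align 4) → ends 40
within Frame: cooldown at 8
24 + 8 = 32

32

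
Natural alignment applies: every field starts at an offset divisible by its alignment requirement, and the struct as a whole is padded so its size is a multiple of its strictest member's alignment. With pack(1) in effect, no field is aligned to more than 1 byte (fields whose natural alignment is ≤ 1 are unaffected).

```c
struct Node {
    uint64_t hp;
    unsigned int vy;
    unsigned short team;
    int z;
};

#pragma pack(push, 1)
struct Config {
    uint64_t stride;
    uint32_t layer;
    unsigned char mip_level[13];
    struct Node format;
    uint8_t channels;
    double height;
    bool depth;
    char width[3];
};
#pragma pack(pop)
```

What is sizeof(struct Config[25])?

Node: @0: hp [8B, align 8] → 8; @8: vy [4B, align 4] → 12; @12: team [2B, align 2] → 14; +2 pad (align 4); @16: z [4B, align 4] → 20; +4 tail pad (align 8); size 24, align 8
@0: stride [8B, align 1] → 8
@8: layer [4B, align 1] → 12
@12: mip_level [13B, align 1] → 25
@25: format [24B, align 1] → 49
@49: channels [1B, align 1] → 50
@50: height [8B, align 1] → 58
@58: depth [1B, align 1] → 59
@59: width [3B, align 1] → 62
size 62, align 1
array of 25: 25 × 62 = 1550

1550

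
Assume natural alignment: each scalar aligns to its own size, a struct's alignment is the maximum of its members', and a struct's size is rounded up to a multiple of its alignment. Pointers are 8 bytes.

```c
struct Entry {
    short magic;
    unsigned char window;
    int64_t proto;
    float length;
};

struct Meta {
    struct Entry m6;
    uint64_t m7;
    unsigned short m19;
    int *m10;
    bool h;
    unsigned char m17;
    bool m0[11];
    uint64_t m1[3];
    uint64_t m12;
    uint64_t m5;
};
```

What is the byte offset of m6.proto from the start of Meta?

Entry: 0..2  magic  (2B, 2-aligned); 2..3  window  (1B, 1-aligned); 3..8  -- padding (5B); 8..16  proto  (8B, 8-aligned); 16..20  length  (4B, 4-aligned); 20..24  -- tail padding (4B); sizeof = 24, alignof = 8
0..24  m6  (24B, 8-aligned)
within Entry: proto at 8
0 + 8 = 8

8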